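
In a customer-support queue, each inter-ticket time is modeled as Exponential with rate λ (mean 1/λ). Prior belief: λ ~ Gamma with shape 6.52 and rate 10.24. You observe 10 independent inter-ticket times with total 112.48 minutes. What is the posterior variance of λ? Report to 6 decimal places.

With a Gamma(shape α, rate β) prior on the exponential rate λ, the posterior after n observations with total T = Σxᵢ is Gamma(α+n, β+T).
Posterior: Gamma(6.52+10, 10.24+112.48) = Gamma(16.52, 122.72).
Var = α/β² = 0.001097.

0.001097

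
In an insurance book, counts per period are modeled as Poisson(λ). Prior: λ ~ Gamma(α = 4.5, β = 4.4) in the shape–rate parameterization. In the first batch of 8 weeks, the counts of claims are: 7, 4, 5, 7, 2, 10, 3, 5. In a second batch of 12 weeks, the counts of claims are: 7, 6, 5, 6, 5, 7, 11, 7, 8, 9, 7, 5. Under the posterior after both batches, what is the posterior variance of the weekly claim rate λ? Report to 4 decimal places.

With a Gamma(shape α, rate β) prior, the Poisson likelihood is conjugate: the posterior is Gamma(α + ΣXᵢ, β + n).
Batch 1: sum of counts S = 43 over n = 8 weeks.
After batch 1: Gamma(α+S, β+n) = Gamma(4.5+43, 4.4+8) = Gamma(47.5, 12.4).
Batch 2: sum of counts S = 83 over n = 12 weeks.
After batch 2: Gamma(α+S, β+n) = Gamma(47.5+83, 12.4+12) = Gamma(130.5, 24.4).
Var = α/β² = 130.5/24.4² = 0.2192.

0.2192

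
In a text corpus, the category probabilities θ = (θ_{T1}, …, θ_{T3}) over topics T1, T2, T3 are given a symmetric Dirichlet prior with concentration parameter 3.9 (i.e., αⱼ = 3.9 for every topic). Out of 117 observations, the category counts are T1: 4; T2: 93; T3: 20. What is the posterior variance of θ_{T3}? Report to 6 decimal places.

0.001166

The Dirichlet prior is conjugate to the Multinomial likelihood: each posterior αⱼ = prior αⱼ + observed count nⱼ.
Posterior concentration: (7.9, 96.9, 23.9), total = 128.7.
Var[θ_j] = α_j(Σα−α_j)/((Σα)²(Σα+1)) = 23.9·104.8/(128.7²·129.7) = 0.001166.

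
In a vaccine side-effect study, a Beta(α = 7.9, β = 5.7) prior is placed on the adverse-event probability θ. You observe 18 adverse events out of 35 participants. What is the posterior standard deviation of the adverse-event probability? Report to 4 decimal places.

0.0708

The Beta prior is conjugate to a Binomial/Bernoulli likelihood; the update adds successes to α and failures to β.
Posterior: Beta(α+k, β+n−k) = Beta(7.9+18, 5.7+17) = Beta(25.9, 22.7).
Var = αβ/((α+β)²(α+β+1)) = 25.9·22.7/(48.6²·49.6) = 0.00501847; SD = √0.00501847 = 0.0708.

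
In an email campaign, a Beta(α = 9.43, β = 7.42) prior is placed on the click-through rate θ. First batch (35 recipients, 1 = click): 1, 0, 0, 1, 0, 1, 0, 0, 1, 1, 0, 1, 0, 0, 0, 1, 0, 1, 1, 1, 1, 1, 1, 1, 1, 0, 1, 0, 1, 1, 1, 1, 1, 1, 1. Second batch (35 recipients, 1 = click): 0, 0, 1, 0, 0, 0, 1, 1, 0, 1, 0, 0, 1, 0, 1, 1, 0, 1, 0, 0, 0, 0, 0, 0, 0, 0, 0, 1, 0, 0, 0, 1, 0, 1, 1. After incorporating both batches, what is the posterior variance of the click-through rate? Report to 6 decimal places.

The Beta prior is conjugate to a Binomial/Bernoulli likelihood; the update adds successes to α and failures to β.
After batch 1: Beta(9.43+23, 7.42+12) = Beta(32.43, 19.42).
After batch 2: Beta(32.43+12, 19.42+23) = Beta(44.43, 42.42).
Var = αβ/((α+β)²(α+β+1)) = 44.43·42.42/(86.85²·87.85) = 0.002844.

0.002844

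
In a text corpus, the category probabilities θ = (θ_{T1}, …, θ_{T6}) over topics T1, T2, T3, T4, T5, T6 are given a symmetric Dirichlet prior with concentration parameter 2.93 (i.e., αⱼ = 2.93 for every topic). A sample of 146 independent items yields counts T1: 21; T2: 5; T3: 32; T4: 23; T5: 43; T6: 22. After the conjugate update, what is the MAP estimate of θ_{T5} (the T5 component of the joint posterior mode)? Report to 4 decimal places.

The Dirichlet prior is conjugate to the Multinomial likelihood: each posterior αⱼ = prior αⱼ + observed count nⱼ.
Posterior concentration: (23.93, 7.93, 34.93, 25.93, 45.93, 24.93), total = 163.58.
Joint mode component: (α_{T5}−1)/(Σα−K) = 44.93/157.58 = 0.2851.

0.2851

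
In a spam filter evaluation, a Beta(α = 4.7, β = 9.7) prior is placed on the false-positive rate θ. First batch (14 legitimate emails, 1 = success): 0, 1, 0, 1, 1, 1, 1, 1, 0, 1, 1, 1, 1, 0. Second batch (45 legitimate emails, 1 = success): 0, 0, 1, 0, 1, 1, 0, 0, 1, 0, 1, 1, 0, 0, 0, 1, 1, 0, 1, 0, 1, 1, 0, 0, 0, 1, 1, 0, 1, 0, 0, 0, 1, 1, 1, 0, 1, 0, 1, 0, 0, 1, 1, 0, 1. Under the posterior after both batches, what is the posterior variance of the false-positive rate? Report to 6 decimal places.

0.003360

The Beta prior is conjugate to a Binomial/Bernoulli likelihood; the update adds successes to α and failures to β.
After batch 1: Beta(4.7+10, 9.7+4) = Beta(14.7, 13.7).
After batch 2: Beta(14.7+22, 13.7+23) = Beta(36.7, 36.7).
Var = αβ/((α+β)²(α+β+1)) = 36.7·36.7/(73.4²·74.4) = 0.003360.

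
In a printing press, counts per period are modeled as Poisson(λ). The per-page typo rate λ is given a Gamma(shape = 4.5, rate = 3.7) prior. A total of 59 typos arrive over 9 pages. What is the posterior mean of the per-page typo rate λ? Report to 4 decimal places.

5.0000

With a Gamma(shape α, rate β) prior, the Poisson likelihood is conjugate: the posterior is Gamma(α + ΣXᵢ, β + n).
Posterior: Gamma(α+S, β+n) = Gamma(4.5+59, 3.7+9) = Gamma(63.5, 12.7).
Posterior mean = α/β = 63.5/12.7 = 5.0000.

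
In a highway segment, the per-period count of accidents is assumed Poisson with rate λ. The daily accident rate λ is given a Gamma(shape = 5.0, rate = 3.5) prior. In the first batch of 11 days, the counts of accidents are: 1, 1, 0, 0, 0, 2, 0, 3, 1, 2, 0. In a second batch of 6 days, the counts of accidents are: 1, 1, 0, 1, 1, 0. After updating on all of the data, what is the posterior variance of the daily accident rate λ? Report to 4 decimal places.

0.0452

With a Gamma(shape α, rate β) prior, the Poisson likelihood is conjugate: the posterior is Gamma(α + ΣXᵢ, β + n).
Batch 1: sum of counts S = 10 over n = 11 days.
After batch 1: Gamma(α+S, β+n) = Gamma(5.0+10, 3.5+11) = Gamma(15.0, 14.5).
Batch 2: sum of counts S = 4 over n = 6 days.
After batch 2: Gamma(α+S, β+n) = Gamma(15.0+4, 14.5+6) = Gamma(19.0, 20.5).
Var = α/β² = 19.0/20.5² = 0.0452.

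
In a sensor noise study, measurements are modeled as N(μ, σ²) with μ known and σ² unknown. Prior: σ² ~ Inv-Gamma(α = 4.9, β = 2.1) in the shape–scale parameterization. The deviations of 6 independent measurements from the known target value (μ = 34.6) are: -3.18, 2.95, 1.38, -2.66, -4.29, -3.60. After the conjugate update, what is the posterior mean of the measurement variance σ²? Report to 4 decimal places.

4.5912

With known mean μ and an Inverse-Gamma(α, β) prior on σ², the Normal likelihood is conjugate: posterior is Inv-Gamma(α + n/2, β + Σ(xᵢ−μ)²/2).
Σ(xᵢ−μ)² = (-3.18)² + (2.95)² + (1.38)² + (-2.66)² + (-4.29)² + (-3.60)² = 59.1590.
Posterior: Inv-Gamma(4.9 + 6/2, 2.1 + 59.1590/2) = Inv-Gamma(7.90, 31.67950).
E[σ²|data] = β/(α−1) = 31.67950/6.90 = 4.5912.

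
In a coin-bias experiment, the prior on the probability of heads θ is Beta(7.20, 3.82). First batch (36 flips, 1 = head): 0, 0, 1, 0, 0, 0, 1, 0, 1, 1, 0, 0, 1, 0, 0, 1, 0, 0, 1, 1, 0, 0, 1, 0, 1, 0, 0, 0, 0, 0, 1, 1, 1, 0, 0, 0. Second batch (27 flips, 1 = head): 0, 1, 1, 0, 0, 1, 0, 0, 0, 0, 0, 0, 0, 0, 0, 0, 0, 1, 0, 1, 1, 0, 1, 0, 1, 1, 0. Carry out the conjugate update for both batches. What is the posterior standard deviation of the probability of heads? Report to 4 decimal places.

The Beta prior is conjugate to a Binomial/Bernoulli likelihood; the update adds successes to α and failures to β.
After batch 1: Beta(7.20+13, 3.82+23) = Beta(20.20, 26.82).
After batch 2: Beta(20.20+9, 26.82+18) = Beta(29.20, 44.82).
Var = αβ/((α+β)²(α+β+1)) = 29.20·44.82/(74.02²·75.02) = 0.00318405; SD = √0.00318405 = 0.0564.

0.0564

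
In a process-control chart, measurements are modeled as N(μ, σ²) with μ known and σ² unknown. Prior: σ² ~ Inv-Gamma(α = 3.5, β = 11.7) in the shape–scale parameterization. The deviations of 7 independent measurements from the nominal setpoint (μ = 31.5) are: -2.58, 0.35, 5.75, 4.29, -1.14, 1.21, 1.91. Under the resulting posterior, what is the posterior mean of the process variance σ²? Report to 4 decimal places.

With known mean μ and an Inverse-Gamma(α, β) prior on σ², the Normal likelihood is conjugate: posterior is Inv-Gamma(α + n/2, β + Σ(xᵢ−μ)²/2).
Σ(xᵢ−μ)² = (-2.58)² + (0.35)² + (5.75)² + (4.29)² + (-1.14)² + (1.21)² + (1.91)² = 64.6573.
Posterior: Inv-Gamma(3.5 + 7/2, 11.7 + 64.6573/2) = Inv-Gamma(7.00, 44.02865).
E[σ²|data] = β/(α−1) = 44.02865/6.00 = 7.3381.

7.3381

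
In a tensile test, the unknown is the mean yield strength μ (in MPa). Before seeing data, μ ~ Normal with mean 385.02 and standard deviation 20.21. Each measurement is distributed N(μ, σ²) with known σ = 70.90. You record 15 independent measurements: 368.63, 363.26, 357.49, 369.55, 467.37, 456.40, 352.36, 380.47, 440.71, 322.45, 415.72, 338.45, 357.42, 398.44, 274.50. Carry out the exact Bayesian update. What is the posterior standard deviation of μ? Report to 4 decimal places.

For Normal data with known variance σ², a Normal(μ₀, σ₀²) prior on μ is conjugate. Posterior precision = 1/σ₀² + n/σ²; posterior mean is the precision-weighted average of μ₀ and x̄.
σ₀² = 20.21² = 408.4441, σ² = 70.90² = 5026.81; σ² + n·σ₀² = 5026.81 + 15·408.4441 = 11153.4715.
Posterior precision = 1/σ₀² + n/σ² = 1/408.4441 + 15/5026.81 = (σ² + n·σ₀²)/(σ₀²σ²) = 11153.4715/(408.4441·5026.81); posterior variance σₙ² = σ₀²σ²/(σ² + n·σ₀²) = 408.4441·5026.81/11153.4715 = 184.083573.
Posterior SD = √σₙ² = √(408.4441·5026.81/11153.4715) = 13.5677.

13.5677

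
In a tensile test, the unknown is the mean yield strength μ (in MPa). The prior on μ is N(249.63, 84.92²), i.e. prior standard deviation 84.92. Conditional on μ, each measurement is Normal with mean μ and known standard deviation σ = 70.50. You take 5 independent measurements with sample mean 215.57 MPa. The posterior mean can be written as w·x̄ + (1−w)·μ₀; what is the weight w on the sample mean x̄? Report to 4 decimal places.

For Normal data with known variance σ², a Normal(μ₀, σ₀²) prior on μ is conjugate. Posterior precision = 1/σ₀² + n/σ²; posterior mean is the precision-weighted average of μ₀ and x̄.
σ₀² = 84.92² = 7211.4064, σ² = 70.50² = 4970.25. Prior precision 1/σ₀² = 1/7211.4064; data precision n/σ² = 5/4970.25.
w = (n/σ²)/(1/σ₀² + n/σ²) = n·σ₀²/(σ² + n·σ₀²) = 5·7211.4064/(4970.25 + 5·7211.4064) = 36057.032/41027.282 = 0.8789.

0.8789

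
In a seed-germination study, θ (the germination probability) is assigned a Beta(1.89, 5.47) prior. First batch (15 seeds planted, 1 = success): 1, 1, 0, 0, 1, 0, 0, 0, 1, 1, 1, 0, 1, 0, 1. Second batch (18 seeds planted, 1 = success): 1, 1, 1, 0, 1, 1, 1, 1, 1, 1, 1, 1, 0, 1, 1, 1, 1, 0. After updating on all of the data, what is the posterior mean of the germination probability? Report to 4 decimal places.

0.6167

The Beta prior is conjugate to a Binomial/Bernoulli likelihood; the update adds successes to α and failures to β.
After batch 1: Beta(1.89+8, 5.47+7) = Beta(9.89, 12.47).
After batch 2: Beta(9.89+15, 12.47+3) = Beta(24.89, 15.47).
Posterior mean = α/(α+β) = 24.89/40.36 = 0.6167.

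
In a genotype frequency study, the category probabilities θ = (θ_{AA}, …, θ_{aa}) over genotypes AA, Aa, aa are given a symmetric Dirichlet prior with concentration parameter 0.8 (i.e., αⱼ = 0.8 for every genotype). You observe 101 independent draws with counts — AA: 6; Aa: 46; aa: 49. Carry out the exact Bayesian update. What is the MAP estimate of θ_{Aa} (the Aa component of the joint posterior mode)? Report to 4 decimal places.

The Dirichlet prior is conjugate to the Multinomial likelihood: each posterior αⱼ = prior αⱼ + observed count nⱼ.
Posterior concentration: (6.8, 46.8, 49.8), total = 103.4.
Joint mode component: (α_{Aa}−1)/(Σα−K) = 45.8/100.4 = 0.4562.

0.4562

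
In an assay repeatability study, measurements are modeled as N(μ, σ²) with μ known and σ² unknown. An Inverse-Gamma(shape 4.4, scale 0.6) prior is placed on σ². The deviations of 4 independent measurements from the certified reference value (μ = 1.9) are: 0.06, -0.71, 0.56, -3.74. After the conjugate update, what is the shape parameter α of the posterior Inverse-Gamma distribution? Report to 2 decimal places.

With known mean μ and an Inverse-Gamma(α, β) prior on σ², the Normal likelihood is conjugate: posterior is Inv-Gamma(α + n/2, β + Σ(xᵢ−μ)²/2).
Σ(xᵢ−μ)² = (0.06)² + (-0.71)² + (0.56)² + (-3.74)² = 14.8089.
Posterior: Inv-Gamma(4.4 + 4/2, 0.6 + 14.8089/2) = Inv-Gamma(6.40, 8.00445).
Posterior α = 6.40.

6.40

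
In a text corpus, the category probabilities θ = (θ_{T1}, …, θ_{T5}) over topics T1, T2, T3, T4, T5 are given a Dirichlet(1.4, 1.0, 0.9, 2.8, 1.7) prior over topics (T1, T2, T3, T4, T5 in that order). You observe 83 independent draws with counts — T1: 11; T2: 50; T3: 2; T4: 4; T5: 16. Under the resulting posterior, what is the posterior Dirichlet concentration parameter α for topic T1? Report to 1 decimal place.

12.4

The Dirichlet prior is conjugate to the Multinomial likelihood: each posterior αⱼ = prior αⱼ + observed count nⱼ.
Posterior concentration: (12.4, 51.0, 2.9, 6.8, 17.7), total = 90.8.
α_{T1} = 1.4 + 11 = 12.4.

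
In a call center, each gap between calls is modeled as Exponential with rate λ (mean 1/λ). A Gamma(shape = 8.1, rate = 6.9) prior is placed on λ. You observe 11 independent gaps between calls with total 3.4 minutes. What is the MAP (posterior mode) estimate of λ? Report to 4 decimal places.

1.7573

With a Gamma(shape α, rate β) prior on the exponential rate λ, the posterior after n observations with total T = Σxᵢ is Gamma(α+n, β+T).
Posterior: Gamma(8.1+11, 6.9+3.4) = Gamma(19.1, 10.3).
Mode = (α−1)/β = 1.7573.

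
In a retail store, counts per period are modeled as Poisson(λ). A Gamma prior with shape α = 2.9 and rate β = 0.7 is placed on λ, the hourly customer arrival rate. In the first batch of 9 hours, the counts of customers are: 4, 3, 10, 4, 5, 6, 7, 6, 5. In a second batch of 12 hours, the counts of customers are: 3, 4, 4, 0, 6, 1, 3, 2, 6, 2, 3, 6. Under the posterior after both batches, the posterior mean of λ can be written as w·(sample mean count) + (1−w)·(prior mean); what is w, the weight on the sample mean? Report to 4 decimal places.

With a Gamma(shape α, rate β) prior, the Poisson likelihood is conjugate: the posterior is Gamma(α + ΣXᵢ, β + n).
Total number of hours: n = 9 + 12 = 21.
Posterior mean = (α₀+S)/(β₀+n) = [n/(β₀+n)]·(S/n) + [β₀/(β₀+n)]·(α₀/β₀), so only n and β₀ enter the weight.
Weight on data w = n/(β₀+n) = 21/(0.7+21) = 21/21.7 = 0.9677.

0.9677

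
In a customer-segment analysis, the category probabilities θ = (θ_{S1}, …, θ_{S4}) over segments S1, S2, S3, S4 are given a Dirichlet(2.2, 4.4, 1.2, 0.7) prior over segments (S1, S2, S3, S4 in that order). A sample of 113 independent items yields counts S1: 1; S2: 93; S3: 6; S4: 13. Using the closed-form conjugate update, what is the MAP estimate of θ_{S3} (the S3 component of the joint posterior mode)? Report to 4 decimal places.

0.0528

The Dirichlet prior is conjugate to the Multinomial likelihood: each posterior αⱼ = prior αⱼ + observed count nⱼ.
Posterior concentration: (3.2, 97.4, 7.2, 13.7), total = 121.5.
Joint mode component: (α_{S3}−1)/(Σα−K) = 6.2/117.5 = 0.0528.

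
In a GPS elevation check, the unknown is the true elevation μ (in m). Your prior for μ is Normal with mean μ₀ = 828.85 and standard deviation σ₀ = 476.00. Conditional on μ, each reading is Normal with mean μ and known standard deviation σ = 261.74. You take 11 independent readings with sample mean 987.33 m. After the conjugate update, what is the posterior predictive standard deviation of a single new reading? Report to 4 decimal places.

273.0736

For Normal data with known variance σ², a Normal(μ₀, σ₀²) prior on μ is conjugate. Posterior precision = 1/σ₀² + n/σ²; posterior mean is the precision-weighted average of μ₀ and x̄.
σ₀² = 476.00² = 226576, σ² = 261.74² = 68507.8276; σ² + n·σ₀² = 68507.8276 + 11·226576 = 2560843.8276.
Posterior precision = 1/σ₀² + n/σ² = 1/226576 + 11/68507.8276 = (σ² + n·σ₀²)/(σ₀²σ²) = 2560843.8276/(226576·68507.8276); posterior variance σₙ² = σ₀²σ²/(σ² + n·σ₀²) = 226576·68507.8276/2560843.8276 = 6061.372966.
Predictive variance for one new observation = σₙ² + σ² = 226576·68507.8276/2560843.8276 + 68507.8276 = σ²·(σ₀² + 2560843.8276)/2560843.8276 = 68507.8276·2787419.8276/2560843.8276 = 74569.200566; SD = √(68507.8276·2787419.8276/2560843.8276) = 273.0736.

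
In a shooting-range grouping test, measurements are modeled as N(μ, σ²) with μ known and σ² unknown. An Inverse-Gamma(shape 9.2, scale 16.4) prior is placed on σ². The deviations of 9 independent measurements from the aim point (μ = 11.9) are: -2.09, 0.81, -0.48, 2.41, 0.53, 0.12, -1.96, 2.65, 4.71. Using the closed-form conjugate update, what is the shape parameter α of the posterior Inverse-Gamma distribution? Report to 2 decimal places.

13.70

With known mean μ and an Inverse-Gamma(α, β) prior on σ², the Normal likelihood is conjugate: posterior is Inv-Gamma(α + n/2, β + Σ(xᵢ−μ)²/2).
Σ(xᵢ−μ)² = (-2.09)² + (0.81)² + (-0.48)² + (2.41)² + (0.53)² + (0.12)² + (-1.96)² + (2.65)² + (4.71)² = 44.4062.
Posterior: Inv-Gamma(9.2 + 9/2, 16.4 + 44.4062/2) = Inv-Gamma(13.70, 38.60310).
Posterior α = 13.70.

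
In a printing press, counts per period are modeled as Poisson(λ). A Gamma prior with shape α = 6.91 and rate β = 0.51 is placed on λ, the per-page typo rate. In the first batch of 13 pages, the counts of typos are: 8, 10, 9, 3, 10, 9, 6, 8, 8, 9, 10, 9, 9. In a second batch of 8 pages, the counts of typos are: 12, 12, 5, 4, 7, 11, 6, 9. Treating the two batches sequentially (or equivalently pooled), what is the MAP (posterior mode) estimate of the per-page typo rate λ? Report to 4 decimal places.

With a Gamma(shape α, rate β) prior, the Poisson likelihood is conjugate: the posterior is Gamma(α + ΣXᵢ, β + n).
Batch 1: sum of counts S = 108 over n = 13 pages.
After batch 1: Gamma(α+S, β+n) = Gamma(6.91+108, 0.51+13) = Gamma(114.91, 13.51).
Batch 2: sum of counts S = 66 over n = 8 pages.
After batch 2: Gamma(α+S, β+n) = Gamma(114.91+66, 13.51+8) = Gamma(180.91, 21.51).
Mode of Gamma(α,β) for α≥1 is (α−1)/β = 179.91/21.51 = 8.3640.

8.3640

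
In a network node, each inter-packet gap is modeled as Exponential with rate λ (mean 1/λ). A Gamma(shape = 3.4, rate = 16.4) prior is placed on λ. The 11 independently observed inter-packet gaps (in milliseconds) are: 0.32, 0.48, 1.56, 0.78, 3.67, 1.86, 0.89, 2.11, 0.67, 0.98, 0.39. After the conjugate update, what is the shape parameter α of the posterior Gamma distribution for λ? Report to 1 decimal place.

With a Gamma(shape α, rate β) prior on the exponential rate λ, the posterior after n observations with total T = Σxᵢ is Gamma(α+n, β+T).
Sum of observations T = 13.71 milliseconds; n = 11.
Posterior: Gamma(3.4+11, 16.4+13.71) = Gamma(14.4, 30.11).
Posterior α = 14.4.

14.4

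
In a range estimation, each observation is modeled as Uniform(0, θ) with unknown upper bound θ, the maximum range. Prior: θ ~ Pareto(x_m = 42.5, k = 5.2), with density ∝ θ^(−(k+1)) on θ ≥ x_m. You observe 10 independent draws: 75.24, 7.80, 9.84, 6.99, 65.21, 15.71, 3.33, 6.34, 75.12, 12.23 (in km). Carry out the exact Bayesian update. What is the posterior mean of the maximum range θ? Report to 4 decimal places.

A Pareto(scale x_m, shape k) prior on the upper bound θ of Uniform(0, θ) is conjugate: posterior is Pareto(max(x_m, max xᵢ), k + n).
Sample maximum = 75.24; prior scale x_m = 42.5 → posterior scale = max = 75.24.
Posterior shape = 5.2 + 10 = 15.2.
E[θ|data] = k·x_m/(k−1) = 15.2·75.24/14.2 = 80.5386.

80.5386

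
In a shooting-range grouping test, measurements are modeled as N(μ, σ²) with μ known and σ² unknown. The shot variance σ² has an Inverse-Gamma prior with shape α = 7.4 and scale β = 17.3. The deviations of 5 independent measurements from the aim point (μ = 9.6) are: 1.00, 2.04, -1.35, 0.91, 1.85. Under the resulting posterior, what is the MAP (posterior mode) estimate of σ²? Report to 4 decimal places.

With known mean μ and an Inverse-Gamma(α, β) prior on σ², the Normal likelihood is conjugate: posterior is Inv-Gamma(α + n/2, β + Σ(xᵢ−μ)²/2).
Σ(xᵢ−μ)² = (1.00)² + (2.04)² + (-1.35)² + (0.91)² + (1.85)² = 11.2347.
Posterior: Inv-Gamma(7.4 + 5/2, 17.3 + 11.2347/2) = Inv-Gamma(9.90, 22.91735).
Mode = β/(α+1) = 22.91735/10.90 = 2.1025.

2.1025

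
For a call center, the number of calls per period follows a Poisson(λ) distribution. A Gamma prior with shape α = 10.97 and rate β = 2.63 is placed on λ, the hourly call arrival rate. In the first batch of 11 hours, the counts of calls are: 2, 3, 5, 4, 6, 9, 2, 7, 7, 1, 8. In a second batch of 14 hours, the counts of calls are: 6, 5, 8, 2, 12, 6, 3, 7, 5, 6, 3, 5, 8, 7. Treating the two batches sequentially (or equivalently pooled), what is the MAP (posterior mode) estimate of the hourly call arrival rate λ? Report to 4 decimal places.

With a Gamma(shape α, rate β) prior, the Poisson likelihood is conjugate: the posterior is Gamma(α + ΣXᵢ, β + n).
Batch 1: sum of counts S = 54 over n = 11 hours.
After batch 1: Gamma(α+S, β+n) = Gamma(10.97+54, 2.63+11) = Gamma(64.97, 13.63).
Batch 2: sum of counts S = 83 over n = 14 hours.
After batch 2: Gamma(α+S, β+n) = Gamma(64.97+83, 13.63+14) = Gamma(147.97, 27.63).
Mode of Gamma(α,β) for α≥1 is (α−1)/β = 146.97/27.63 = 5.3192.

5.3192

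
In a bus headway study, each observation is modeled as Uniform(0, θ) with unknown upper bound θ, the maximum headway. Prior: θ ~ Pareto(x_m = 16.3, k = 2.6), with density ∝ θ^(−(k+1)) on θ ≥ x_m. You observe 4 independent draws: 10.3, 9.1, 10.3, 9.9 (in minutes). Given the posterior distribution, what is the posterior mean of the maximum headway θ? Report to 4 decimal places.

A Pareto(scale x_m, shape k) prior on the upper bound θ of Uniform(0, θ) is conjugate: posterior is Pareto(max(x_m, max xᵢ), k + n).
Sample maximum = 10.3; prior scale x_m = 16.3 → posterior scale = max = 16.3.
Posterior shape = 2.6 + 4 = 6.6.
E[θ|data] = k·x_m/(k−1) = 6.6·16.3/5.6 = 19.2107.

19.2107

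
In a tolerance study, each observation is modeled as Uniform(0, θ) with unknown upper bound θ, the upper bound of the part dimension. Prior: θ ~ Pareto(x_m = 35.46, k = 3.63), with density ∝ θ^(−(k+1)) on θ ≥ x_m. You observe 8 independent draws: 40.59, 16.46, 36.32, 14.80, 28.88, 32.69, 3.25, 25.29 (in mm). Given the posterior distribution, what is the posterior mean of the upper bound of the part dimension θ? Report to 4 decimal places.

44.4084

A Pareto(scale x_m, shape k) prior on the upper bound θ of Uniform(0, θ) is conjugate: posterior is Pareto(max(x_m, max xᵢ), k + n).
Sample maximum = 40.59; prior scale x_m = 35.46 → posterior scale = max = 40.59.
Posterior shape = 3.63 + 8 = 11.63.
E[θ|data] = k·x_m/(k−1) = 11.63·40.59/10.63 = 44.4084.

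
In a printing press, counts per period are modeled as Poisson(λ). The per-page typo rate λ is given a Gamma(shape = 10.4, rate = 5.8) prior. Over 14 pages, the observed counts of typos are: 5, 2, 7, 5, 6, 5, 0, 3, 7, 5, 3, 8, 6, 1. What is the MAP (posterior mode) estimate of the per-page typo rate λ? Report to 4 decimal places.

3.6566

With a Gamma(shape α, rate β) prior, the Poisson likelihood is conjugate: the posterior is Gamma(α + ΣXᵢ, β + n).
Sum of counts S = 63 over n = 14 pages.
Posterior: Gamma(α+S, β+n) = Gamma(10.4+63, 5.8+14) = Gamma(73.4, 19.8).
Mode of Gamma(α,β) for α≥1 is (α−1)/β = 72.4/19.8 = 3.6566.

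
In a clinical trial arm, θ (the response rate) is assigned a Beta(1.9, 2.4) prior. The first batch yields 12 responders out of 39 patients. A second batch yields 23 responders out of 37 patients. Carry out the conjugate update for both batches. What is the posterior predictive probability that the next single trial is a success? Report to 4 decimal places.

0.4595

The Beta prior is conjugate to a Binomial/Bernoulli likelihood; the update adds successes to α and failures to β.
After batch 1: Beta(1.9+12, 2.4+27) = Beta(13.9, 29.4).
After batch 2: Beta(13.9+23, 29.4+14) = Beta(36.9, 43.4).
For a single future Bernoulli trial, P(success | data) = α/(α+β) = 0.4595.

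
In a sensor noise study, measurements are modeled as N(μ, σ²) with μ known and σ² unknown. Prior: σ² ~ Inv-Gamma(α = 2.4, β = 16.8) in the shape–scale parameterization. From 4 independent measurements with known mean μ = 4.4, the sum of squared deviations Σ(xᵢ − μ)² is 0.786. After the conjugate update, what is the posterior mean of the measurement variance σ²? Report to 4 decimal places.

5.0568

With known mean μ and an Inverse-Gamma(α, β) prior on σ², the Normal likelihood is conjugate: posterior is Inv-Gamma(α + n/2, β + Σ(xᵢ−μ)²/2).
Posterior: Inv-Gamma(2.4 + 4/2, 16.8 + 0.786/2) = Inv-Gamma(4.40, 17.1930).
E[σ²|data] = β/(α−1) = 17.1930/3.40 = 5.0568.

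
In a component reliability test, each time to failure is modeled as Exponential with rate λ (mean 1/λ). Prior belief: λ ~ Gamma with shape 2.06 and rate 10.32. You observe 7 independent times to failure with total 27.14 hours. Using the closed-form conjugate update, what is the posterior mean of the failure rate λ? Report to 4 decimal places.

0.2419

With a Gamma(shape α, rate β) prior on the exponential rate λ, the posterior after n observations with total T = Σxᵢ is Gamma(α+n, β+T).
Posterior: Gamma(2.06+7, 10.32+27.14) = Gamma(9.06, 37.46).
Posterior mean of λ = α/β = 9.06/37.46 = 0.2419.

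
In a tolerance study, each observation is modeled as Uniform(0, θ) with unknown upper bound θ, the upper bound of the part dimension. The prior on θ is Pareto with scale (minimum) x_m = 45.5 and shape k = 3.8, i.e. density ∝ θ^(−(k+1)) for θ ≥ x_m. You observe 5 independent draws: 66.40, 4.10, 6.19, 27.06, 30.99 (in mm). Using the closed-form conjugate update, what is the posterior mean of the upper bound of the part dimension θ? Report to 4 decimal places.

74.9128

A Pareto(scale x_m, shape k) prior on the upper bound θ of Uniform(0, θ) is conjugate: posterior is Pareto(max(x_m, max xᵢ), k + n).
Sample maximum = 66.40; prior scale x_m = 45.5 → posterior scale = max = 66.40.
Posterior shape = 3.8 + 5 = 8.8.
E[θ|data] = k·x_m/(k−1) = 8.8·66.40/7.8 = 74.9128.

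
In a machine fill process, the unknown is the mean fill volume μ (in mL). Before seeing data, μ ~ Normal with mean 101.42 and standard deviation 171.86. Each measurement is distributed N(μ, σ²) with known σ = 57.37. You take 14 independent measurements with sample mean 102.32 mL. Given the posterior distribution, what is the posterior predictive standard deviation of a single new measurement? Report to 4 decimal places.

59.3680

For Normal data with known variance σ², a Normal(μ₀, σ₀²) prior on μ is conjugate. Posterior precision = 1/σ₀² + n/σ²; posterior mean is the precision-weighted average of μ₀ and x̄.
σ₀² = 171.86² = 29535.8596, σ² = 57.37² = 3291.3169; σ² + n·σ₀² = 3291.3169 + 14·29535.8596 = 416793.3513.
Posterior precision = 1/σ₀² + n/σ² = 1/29535.8596 + 14/3291.3169 = (σ² + n·σ₀²)/(σ₀²σ²) = 416793.3513/(29535.8596·3291.3169); posterior variance σₙ² = σ₀²σ²/(σ² + n·σ₀²) = 29535.8596·3291.3169/416793.3513 = 233.237583.
Predictive variance for one new observation = σₙ² + σ² = 29535.8596·3291.3169/416793.3513 + 3291.3169 = σ²·(σ₀² + 416793.3513)/416793.3513 = 3291.3169·446329.2109/416793.3513 = 3524.554483; SD = √(3291.3169·446329.2109/416793.3513) = 59.3680.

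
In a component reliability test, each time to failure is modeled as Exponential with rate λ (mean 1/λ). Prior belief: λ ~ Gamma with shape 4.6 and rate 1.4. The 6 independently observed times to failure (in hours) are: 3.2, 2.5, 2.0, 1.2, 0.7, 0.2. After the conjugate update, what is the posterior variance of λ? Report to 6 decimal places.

0.084503

With a Gamma(shape α, rate β) prior on the exponential rate λ, the posterior after n observations with total T = Σxᵢ is Gamma(α+n, β+T).
Sum of observations T = 9.8 hours; n = 6.
Posterior: Gamma(4.6+6, 1.4+9.8) = Gamma(10.6, 11.2).
Var = α/β² = 0.084503.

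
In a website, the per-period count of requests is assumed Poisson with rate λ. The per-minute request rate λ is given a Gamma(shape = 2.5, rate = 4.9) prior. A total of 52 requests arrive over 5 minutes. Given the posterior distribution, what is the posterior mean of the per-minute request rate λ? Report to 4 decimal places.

5.5051

With a Gamma(shape α, rate β) prior, the Poisson likelihood is conjugate: the posterior is Gamma(α + ΣXᵢ, β + n).
Posterior: Gamma(α+S, β+n) = Gamma(2.5+52, 4.9+5) = Gamma(54.5, 9.9).
Posterior mean = α/β = 54.5/9.9 = 5.5051.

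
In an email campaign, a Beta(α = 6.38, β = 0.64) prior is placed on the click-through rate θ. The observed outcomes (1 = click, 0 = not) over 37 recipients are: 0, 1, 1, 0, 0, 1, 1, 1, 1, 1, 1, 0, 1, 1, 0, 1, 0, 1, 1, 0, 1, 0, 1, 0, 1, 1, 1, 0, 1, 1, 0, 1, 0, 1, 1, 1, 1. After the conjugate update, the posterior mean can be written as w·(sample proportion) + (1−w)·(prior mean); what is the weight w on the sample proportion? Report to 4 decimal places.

The Beta prior is conjugate to a Binomial/Bernoulli likelihood; the update adds successes to α and failures to β.
Posterior mean = (α₀+k)/(α₀+β₀+n) = [n/(α₀+β₀+n)]·(k/n) + [(α₀+β₀)/(α₀+β₀+n)]·α₀/(α₀+β₀), so only n and the prior enter the weight.
The weight on the data is w = n/(α₀+β₀+n) = 37/(6.38+0.64+37) = 37/44.02 = 0.8405.

0.8405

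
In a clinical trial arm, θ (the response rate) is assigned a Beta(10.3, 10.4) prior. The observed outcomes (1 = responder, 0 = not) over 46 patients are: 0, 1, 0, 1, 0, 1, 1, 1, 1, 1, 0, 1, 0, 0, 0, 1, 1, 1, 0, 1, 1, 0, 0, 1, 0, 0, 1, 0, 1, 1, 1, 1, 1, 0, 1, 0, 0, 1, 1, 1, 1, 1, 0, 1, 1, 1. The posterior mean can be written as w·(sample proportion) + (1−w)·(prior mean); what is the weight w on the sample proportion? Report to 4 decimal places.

The Beta prior is conjugate to a Binomial/Bernoulli likelihood; the update adds successes to α and failures to β.
Posterior mean = (α₀+k)/(α₀+β₀+n) = [n/(α₀+β₀+n)]·(k/n) + [(α₀+β₀)/(α₀+β₀+n)]·α₀/(α₀+β₀), so only n and the prior enter the weight.
The weight on the data is w = n/(α₀+β₀+n) = 46/(10.3+10.4+46) = 46/66.7 = 0.6897.

0.6897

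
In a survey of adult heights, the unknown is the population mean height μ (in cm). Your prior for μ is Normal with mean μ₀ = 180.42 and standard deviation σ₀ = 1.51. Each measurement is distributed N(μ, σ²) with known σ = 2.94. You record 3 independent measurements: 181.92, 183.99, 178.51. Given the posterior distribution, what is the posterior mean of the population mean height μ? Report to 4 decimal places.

180.8853

For Normal data with known variance σ², a Normal(μ₀, σ₀²) prior on μ is conjugate. Posterior precision = 1/σ₀² + n/σ²; posterior mean is the precision-weighted average of μ₀ and x̄.
Σxᵢ = 181.92 + 183.99 + 178.51 = 544.42, so n·x̄ = 544.42.
σ₀² = 1.51² = 2.2801, σ² = 2.94² = 8.6436; σ² + n·σ₀² = 8.6436 + 3·2.2801 = 15.4839.
Posterior mean = (μ₀/σ₀² + n·x̄/σ²)/(1/σ₀² + n/σ²) = (σ²·μ₀ + σ₀²·n·x̄)/(σ² + n·σ₀²) = (8.6436·180.42 + 2.2801·544.42)/15.4839 = 2800.810354/15.4839 = 180.8853.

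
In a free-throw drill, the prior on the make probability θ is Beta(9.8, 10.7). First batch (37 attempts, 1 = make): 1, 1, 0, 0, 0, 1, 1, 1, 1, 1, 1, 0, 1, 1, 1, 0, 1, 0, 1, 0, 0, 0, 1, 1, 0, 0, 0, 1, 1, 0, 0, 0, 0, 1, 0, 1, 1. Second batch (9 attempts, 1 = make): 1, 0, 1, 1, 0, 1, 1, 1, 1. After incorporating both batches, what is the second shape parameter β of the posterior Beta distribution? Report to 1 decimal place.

The Beta prior is conjugate to a Binomial/Bernoulli likelihood; the update adds successes to α and failures to β.
After batch 1: Beta(9.8+20, 10.7+17) = Beta(29.8, 27.7).
After batch 2: Beta(29.8+7, 27.7+2) = Beta(36.8, 29.7).
Posterior β = 29.7.

29.7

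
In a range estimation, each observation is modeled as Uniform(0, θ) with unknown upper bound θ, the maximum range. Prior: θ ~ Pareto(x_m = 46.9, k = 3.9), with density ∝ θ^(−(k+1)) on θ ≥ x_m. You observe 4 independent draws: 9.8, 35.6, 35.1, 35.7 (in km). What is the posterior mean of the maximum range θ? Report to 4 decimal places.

53.6971

A Pareto(scale x_m, shape k) prior on the upper bound θ of Uniform(0, θ) is conjugate: posterior is Pareto(max(x_m, max xᵢ), k + n).
Sample maximum = 35.7; prior scale x_m = 46.9 → posterior scale = max = 46.9.
Posterior shape = 3.9 + 4 = 7.9.
E[θ|data] = k·x_m/(k−1) = 7.9·46.9/6.9 = 53.6971.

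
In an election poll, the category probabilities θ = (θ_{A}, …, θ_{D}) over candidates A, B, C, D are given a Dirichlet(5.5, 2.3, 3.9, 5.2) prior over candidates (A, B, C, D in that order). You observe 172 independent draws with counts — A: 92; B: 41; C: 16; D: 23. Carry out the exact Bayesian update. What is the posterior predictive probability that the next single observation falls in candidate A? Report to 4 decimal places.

The Dirichlet prior is conjugate to the Multinomial likelihood: each posterior αⱼ = prior αⱼ + observed count nⱼ.
Posterior concentration: (97.5, 43.3, 19.9, 28.2), total = 188.9.
P(next = A | data) = α_{A}/Σα = 0.5161.

0.5161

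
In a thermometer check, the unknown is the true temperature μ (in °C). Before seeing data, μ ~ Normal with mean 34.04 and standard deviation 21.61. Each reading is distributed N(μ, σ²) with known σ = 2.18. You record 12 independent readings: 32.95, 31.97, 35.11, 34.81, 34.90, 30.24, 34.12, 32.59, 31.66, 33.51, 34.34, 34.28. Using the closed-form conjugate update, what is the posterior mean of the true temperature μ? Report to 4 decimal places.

For Normal data with known variance σ², a Normal(μ₀, σ₀²) prior on μ is conjugate. Posterior precision = 1/σ₀² + n/σ²; posterior mean is the precision-weighted average of μ₀ and x̄.
Σxᵢ = 32.95 + 31.97 + 35.11 + 34.81 + 34.90 + 30.24 + 34.12 + 32.59 + 31.66 + 33.51 + 34.34 + 34.28 = 400.48, so n·x̄ = 400.48.
σ₀² = 21.61² = 466.9921, σ² = 2.18² = 4.7524; σ² + n·σ₀² = 4.7524 + 12·466.9921 = 5608.6576.
Posterior mean = (μ₀/σ₀² + n·x̄/σ²)/(1/σ₀² + n/σ²) = (σ²·μ₀ + σ₀²·n·x̄)/(σ² + n·σ₀²) = (4.7524·34.04 + 466.9921·400.48)/5608.6576 = 187182.767904/5608.6576 = 33.3739.

33.3739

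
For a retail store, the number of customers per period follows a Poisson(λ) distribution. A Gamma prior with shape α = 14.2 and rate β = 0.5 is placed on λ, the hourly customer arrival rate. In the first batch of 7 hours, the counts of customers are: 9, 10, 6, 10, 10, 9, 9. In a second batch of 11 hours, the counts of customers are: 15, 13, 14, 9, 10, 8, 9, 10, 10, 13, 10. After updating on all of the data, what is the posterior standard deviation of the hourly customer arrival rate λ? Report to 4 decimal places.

With a Gamma(shape α, rate β) prior, the Poisson likelihood is conjugate: the posterior is Gamma(α + ΣXᵢ, β + n).
Batch 1: sum of counts S = 63 over n = 7 hours.
After batch 1: Gamma(α+S, β+n) = Gamma(14.2+63, 0.5+7) = Gamma(77.2, 7.5).
Batch 2: sum of counts S = 121 over n = 11 hours.
After batch 2: Gamma(α+S, β+n) = Gamma(77.2+121, 7.5+11) = Gamma(198.2, 18.5).
SD = √α/β = √198.2/18.5 = 0.7610.

0.7610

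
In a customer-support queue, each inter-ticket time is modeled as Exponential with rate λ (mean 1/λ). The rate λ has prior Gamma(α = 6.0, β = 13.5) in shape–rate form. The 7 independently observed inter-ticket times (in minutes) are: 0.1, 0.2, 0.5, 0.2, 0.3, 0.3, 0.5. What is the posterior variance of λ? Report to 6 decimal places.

0.053419

With a Gamma(shape α, rate β) prior on the exponential rate λ, the posterior after n observations with total T = Σxᵢ is Gamma(α+n, β+T).
Sum of observations T = 2.1 minutes; n = 7.
Posterior: Gamma(6.0+7, 13.5+2.1) = Gamma(13.0, 15.6).
Var = α/β² = 0.053419.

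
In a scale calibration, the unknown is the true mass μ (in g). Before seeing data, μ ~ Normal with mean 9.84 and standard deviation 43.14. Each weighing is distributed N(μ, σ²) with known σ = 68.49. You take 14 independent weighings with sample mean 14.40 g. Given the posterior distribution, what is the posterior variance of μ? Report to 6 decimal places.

283.942253

For Normal data with known variance σ², a Normal(μ₀, σ₀²) prior on μ is conjugate. Posterior precision = 1/σ₀² + n/σ²; posterior mean is the precision-weighted average of μ₀ and x̄.
σ₀² = 43.14² = 1861.0596, σ² = 68.49² = 4690.8801; σ² + n·σ₀² = 4690.8801 + 14·1861.0596 = 30745.7145.
Posterior precision = 1/σ₀² + n/σ² = 1/1861.0596 + 14/4690.8801 = (σ² + n·σ₀²)/(σ₀²σ²) = 30745.7145/(1861.0596·4690.8801); posterior variance σₙ² = σ₀²σ²/(σ² + n·σ₀²) = 1861.0596·4690.8801/30745.7145 = 283.942253.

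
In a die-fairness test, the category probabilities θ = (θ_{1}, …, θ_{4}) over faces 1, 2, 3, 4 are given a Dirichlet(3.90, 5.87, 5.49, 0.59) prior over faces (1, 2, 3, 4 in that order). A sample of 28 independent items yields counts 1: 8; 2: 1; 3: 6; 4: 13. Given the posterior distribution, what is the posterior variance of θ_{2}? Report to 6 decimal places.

0.002946

The Dirichlet prior is conjugate to the Multinomial likelihood: each posterior αⱼ = prior αⱼ + observed count nⱼ.
Posterior concentration: (11.90, 6.87, 11.49, 13.59), total = 43.85.
Var[θ_j] = α_j(Σα−α_j)/((Σα)²(Σα+1)) = 6.87·36.98/(43.85²·44.85) = 0.002946.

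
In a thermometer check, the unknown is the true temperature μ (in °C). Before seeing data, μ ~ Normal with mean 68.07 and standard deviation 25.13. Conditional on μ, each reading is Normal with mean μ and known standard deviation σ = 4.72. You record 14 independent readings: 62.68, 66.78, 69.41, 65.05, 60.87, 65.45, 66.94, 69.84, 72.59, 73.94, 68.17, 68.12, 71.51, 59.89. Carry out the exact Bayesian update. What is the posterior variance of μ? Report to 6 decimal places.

For Normal data with known variance σ², a Normal(μ₀, σ₀²) prior on μ is conjugate. Posterior precision = 1/σ₀² + n/σ²; posterior mean is the precision-weighted average of μ₀ and x̄.
σ₀² = 25.13² = 631.5169, σ² = 4.72² = 22.2784; σ² + n·σ₀² = 22.2784 + 14·631.5169 = 8863.515.
Posterior precision = 1/σ₀² + n/σ² = 1/631.5169 + 14/22.2784 = (σ² + n·σ₀²)/(σ₀²σ²) = 8863.515/(631.5169·22.2784); posterior variance σₙ² = σ₀²σ²/(σ² + n·σ₀²) = 631.5169·22.2784/8863.515 = 1.587315.

1.587315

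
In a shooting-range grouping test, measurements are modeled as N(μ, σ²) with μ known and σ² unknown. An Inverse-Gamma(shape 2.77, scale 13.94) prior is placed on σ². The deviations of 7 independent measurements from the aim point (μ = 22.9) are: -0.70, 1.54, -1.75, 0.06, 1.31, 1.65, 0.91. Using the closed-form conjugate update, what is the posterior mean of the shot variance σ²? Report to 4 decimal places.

With known mean μ and an Inverse-Gamma(α, β) prior on σ², the Normal likelihood is conjugate: posterior is Inv-Gamma(α + n/2, β + Σ(xᵢ−μ)²/2).
Σ(xᵢ−μ)² = (-0.70)² + (1.54)² + (-1.75)² + (0.06)² + (1.31)² + (1.65)² + (0.91)² = 11.1944.
Posterior: Inv-Gamma(2.77 + 7/2, 13.94 + 11.1944/2) = Inv-Gamma(6.27, 19.53720).
E[σ²|data] = β/(α−1) = 19.53720/5.27 = 3.7072.

3.7072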